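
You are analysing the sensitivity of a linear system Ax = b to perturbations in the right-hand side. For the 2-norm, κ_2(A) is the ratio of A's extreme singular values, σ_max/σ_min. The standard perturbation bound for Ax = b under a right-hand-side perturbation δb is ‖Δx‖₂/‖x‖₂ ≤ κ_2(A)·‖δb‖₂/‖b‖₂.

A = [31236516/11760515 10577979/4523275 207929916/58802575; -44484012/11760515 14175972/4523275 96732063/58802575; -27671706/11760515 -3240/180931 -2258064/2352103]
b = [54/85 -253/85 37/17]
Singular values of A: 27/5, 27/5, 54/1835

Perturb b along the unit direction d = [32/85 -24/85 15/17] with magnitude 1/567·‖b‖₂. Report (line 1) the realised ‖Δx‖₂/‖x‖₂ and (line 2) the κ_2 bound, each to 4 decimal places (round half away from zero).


σ_max = 27/5, σ_min = 54/1835
κ = σ_max/σ_min = (27/5)/(54/1835) = 183.5000
worst-case relative error ≤ 183.5000 × 1/567 = 0.3236
solve Ax = b  →  x = [-28.1238 -70.5747 67.9787]
2-norm of b is 3.7417; of x, 101.9453
δb = ε·‖b‖·d = [0.0025 -0.0019 0.0058]; solving A·Δx = δb gives ‖Δx‖ = 0.2242
relative error = 0.0022
tightness: 0.0022 against a bound of 0.3236 (unrounded ratio ≈ 0.0068)

0.0022
0.3236


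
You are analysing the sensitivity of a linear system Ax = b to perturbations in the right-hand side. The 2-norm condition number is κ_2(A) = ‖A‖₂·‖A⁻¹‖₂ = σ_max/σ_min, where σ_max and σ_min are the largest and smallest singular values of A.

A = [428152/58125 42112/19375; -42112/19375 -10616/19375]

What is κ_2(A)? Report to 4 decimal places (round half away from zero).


93.0000

AᵀA = [318839872/5405625 30994432/1801875; 30994432/1801875 3017792/600625]; tr = 553600/8649, det = 4096/8649
eigenvalues of AᵀA: λ = (tr ± √(tr²−4·det))/2 = 64, 64/8649
so κ_2 = √(64 / (64/8649)) = 93.0000


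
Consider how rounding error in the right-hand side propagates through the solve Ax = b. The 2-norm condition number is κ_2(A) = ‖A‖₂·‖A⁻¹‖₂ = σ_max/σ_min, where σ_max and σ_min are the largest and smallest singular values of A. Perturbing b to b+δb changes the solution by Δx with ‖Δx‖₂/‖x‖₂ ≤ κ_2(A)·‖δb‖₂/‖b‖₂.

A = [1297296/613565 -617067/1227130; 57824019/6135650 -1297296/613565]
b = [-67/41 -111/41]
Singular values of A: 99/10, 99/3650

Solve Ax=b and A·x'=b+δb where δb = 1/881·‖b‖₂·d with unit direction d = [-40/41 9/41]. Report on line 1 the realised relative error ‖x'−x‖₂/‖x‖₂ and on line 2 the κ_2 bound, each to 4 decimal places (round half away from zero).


σ_max = 99/10, σ_min = 99/3650
κ = σ_max/σ_min = (99/10)/(99/3650) = 365.0000
worst-case relative error ≤ 365.0000 × 1/881 = 0.4143
solve Ax = b  →  x = [7.7975 36.0360]
2-norm of b is 3.1623; of x, 36.8699
δb = ε·‖b‖·d = [-0.0035 0.0008]; solving A·Δx = δb gives ‖Δx‖ = 0.1323
realised ‖Δx‖/‖x‖ = 0.0036
so the bound overstates the realised error by a factor of ≈ 115.4270 (computed from the unrounded values)

0.0036
0.4143


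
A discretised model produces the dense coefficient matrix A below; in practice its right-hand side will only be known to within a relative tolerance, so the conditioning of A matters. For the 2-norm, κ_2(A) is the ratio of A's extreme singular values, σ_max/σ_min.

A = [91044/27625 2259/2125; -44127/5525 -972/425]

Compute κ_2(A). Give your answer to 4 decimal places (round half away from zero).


85.0000

M = AᵀA = [337093569/4515625 98304192/4515625; 98304192/4515625 28722681/4515625]. tr(M)=585306/7225, det(M)=6561/7225
eigenvalues of AᵀA: λ = (tr ± √(tr²−4·det))/2 = 81, 81/7225
σ_max=√81=9, σ_min=√(81/7225)=(9/85) → κ = 85.0000


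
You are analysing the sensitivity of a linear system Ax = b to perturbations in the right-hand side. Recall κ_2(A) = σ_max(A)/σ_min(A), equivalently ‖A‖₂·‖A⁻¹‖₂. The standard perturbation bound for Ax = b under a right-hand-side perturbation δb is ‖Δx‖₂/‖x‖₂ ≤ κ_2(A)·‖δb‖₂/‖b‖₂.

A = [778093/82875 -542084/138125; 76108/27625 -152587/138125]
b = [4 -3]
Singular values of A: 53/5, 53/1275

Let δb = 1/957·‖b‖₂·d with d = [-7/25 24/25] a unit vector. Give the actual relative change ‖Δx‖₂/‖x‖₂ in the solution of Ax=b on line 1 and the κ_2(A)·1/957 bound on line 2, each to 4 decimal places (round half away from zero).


from the listed singular values, σ₁ = 53/5, σ_n = 53/1275
κ_2(A) = (53/5) / (53/1275) = 255.0000
worst-case relative error ≤ 255.0000 × 1/957 = 0.2665
solve Ax = b  →  x = [-36.7489 -88.9332]
2-norm of b is 5.0000; of x, 96.2268
re-solving with b+δb shifts x by Δx of norm 0.1257
realised ‖Δx‖/‖x‖ = 0.0013
realised/bound (from unrounded values) ≈ 0.0049

0.0013
0.2665


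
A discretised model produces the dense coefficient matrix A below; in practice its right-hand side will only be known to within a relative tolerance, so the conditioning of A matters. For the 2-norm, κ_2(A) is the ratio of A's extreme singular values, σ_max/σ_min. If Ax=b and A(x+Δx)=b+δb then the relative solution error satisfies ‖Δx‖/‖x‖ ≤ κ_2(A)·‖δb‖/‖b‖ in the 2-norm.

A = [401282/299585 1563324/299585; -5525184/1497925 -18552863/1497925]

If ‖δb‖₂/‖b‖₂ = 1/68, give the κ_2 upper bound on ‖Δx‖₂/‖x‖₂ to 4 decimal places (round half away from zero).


1.0845

AᵀA = [204457629124/13276800625 699356960568/13276800625; 699356960568/13276800625 2398273809001/13276800625]; tr = 4164370301/21242881, det = 150062500/21242881
solving λ² − 4164370301/21242881·λ + 150062500/21242881 = 0 gives λ = 196, 765625/21242881
σ_max=√196=14, σ_min=√(765625/21242881)=(875/4609) → κ = 73.7440
κ_2(A)·‖δb‖/‖b‖ = 1.0845


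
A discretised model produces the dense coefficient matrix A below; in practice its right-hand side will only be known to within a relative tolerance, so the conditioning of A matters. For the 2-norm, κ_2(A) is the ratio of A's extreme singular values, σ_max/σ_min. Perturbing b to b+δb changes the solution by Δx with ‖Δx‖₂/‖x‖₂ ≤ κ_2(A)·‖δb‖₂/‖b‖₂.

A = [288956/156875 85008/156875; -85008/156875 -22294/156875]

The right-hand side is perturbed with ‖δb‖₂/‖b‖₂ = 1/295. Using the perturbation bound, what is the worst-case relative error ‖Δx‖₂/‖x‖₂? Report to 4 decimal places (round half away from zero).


form AᵀA = [145155088/39375625 42333984/39375625; 42333984/39375625 12357412/39375625] with trace 252020/63001 and determinant 64/63001
solving λ² − 252020/63001·λ + 64/63001 = 0 gives λ = 4, 16/63001
κ_2(A) = √(λ_max/λ_min) = √(4 / (16/63001)) = 125.5000
worst-case relative error ≤ 125.5000 × 1/295 = 0.4254

0.4254


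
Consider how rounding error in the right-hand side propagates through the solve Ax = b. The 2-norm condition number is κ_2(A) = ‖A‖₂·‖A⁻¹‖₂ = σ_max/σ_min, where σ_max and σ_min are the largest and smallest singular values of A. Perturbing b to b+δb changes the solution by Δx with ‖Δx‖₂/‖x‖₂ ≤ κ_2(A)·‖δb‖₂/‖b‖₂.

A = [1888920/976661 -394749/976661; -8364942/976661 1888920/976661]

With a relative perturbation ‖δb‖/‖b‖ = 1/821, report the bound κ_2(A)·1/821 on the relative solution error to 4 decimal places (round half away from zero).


M = AᵀA = [43747931844/567440041 -9843162120/567440041; -9843162120/567440041 2215256121/567440041]. tr(M)=27342765/337561, det(M)=26244/337561
char-poly roots: 81 and 324/337561
κ_2(A) = √(λ_max/λ_min) = √(81 / (324/337561)) = 290.5000
worst-case relative error ≤ 290.5000 × 1/821 = 0.3538

0.3538


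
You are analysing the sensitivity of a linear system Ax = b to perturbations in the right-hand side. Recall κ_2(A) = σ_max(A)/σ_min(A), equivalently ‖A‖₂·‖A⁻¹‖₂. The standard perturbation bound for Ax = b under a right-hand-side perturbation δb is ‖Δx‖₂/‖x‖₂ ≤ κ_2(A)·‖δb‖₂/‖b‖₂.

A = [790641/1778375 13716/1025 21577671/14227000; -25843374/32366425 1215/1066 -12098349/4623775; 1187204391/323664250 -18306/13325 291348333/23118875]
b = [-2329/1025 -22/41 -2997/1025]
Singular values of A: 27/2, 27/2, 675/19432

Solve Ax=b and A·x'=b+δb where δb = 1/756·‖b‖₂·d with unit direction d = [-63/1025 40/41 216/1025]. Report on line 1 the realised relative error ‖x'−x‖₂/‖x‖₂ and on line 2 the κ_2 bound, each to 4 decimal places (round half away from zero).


σ_max = 27/2, σ_min = 675/19432
κ_2(A) = (27/2) / (675/19432) = 388.6400
worst-case relative error ≤ 388.6400 × 1/756 = 0.5141
solve Ax = b  →  x = [27.5744 -0.1481 -8.2740]
2-norm of b is 3.7417; of x, 28.7894
re-solving with b+δb shifts x by Δx of norm 0.1425
relative error = 0.0049
tightness: 0.0049 against a bound of 0.5141 (unrounded ratio ≈ 0.0096)

0.0049
0.5141


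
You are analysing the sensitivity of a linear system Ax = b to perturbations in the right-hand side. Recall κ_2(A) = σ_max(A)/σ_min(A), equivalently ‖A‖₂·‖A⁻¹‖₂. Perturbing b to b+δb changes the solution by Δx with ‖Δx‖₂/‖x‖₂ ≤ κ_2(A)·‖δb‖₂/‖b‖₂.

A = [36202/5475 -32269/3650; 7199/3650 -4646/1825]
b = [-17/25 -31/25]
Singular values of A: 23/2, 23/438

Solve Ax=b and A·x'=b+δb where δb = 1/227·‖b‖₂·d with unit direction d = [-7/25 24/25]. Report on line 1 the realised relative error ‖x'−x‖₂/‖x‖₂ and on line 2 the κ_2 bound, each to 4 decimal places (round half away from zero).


largest singular value 23/2, smallest 23/438
condition number: (23/2) ÷ (23/438) = 219.0000
bound on ‖Δx‖/‖x‖: κ·ε = 219.0000·1/227 = 0.9648
solve Ax = b  →  x = [-15.2870 -11.3565]
‖b‖ = 1.4142, ‖x‖ = 19.0437
Δx = A⁻¹·δb where δb = 1/227·1.4142·d; ‖Δx‖ = 0.1186
relative error = 0.0062
realised/bound (from unrounded values) ≈ 0.0065

0.0062
0.9648


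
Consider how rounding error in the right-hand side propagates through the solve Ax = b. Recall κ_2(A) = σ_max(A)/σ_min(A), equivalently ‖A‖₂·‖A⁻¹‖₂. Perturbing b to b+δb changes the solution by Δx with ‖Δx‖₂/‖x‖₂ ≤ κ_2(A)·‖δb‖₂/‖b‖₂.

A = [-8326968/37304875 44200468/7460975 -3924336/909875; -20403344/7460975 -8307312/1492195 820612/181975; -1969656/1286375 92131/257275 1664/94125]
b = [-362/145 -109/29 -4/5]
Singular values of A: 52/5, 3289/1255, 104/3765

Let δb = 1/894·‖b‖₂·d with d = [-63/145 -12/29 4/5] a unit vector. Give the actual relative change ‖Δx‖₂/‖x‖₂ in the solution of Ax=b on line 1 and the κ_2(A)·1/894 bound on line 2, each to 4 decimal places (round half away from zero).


0.0026
0.4211

σ_max = 52/5, σ_min = 104/3765
condition number: (52/5) ÷ (104/3765) = 376.5000
worst-case relative error ≤ 376.5000 × 1/894 = 0.4211
solve Ax = b  →  x = [11.0421 42.1227 57.8654]
‖b‖ = 4.5826, ‖x‖ = 72.4200
with δb = [-0.0022 -0.0021 0.0041], A·Δx = δb → ‖Δx‖ = 0.1856
dividing the unrounded norms, ‖Δx‖/‖x‖ = 0.0026
tightness: 0.0026 against a bound of 0.4211 (unrounded ratio ≈ 0.0061)


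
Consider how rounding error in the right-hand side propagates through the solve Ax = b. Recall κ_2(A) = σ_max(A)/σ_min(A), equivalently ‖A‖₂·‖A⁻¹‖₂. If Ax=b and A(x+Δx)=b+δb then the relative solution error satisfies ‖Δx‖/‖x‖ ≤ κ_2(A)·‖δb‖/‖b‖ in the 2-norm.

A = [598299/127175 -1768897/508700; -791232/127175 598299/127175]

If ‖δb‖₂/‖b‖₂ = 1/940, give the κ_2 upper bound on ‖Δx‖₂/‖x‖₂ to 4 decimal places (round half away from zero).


0.2029

AᵀA = [39360390849/646939225 -118076102547/2587756900; -118076102547/2587756900 354255347641/10351027600]; tr = 39360864049/414041104, det = 6426225/25877569
char-poly roots: 1521/16 and 67600/25877569
σ_max=√(1521/16)=(39/4), σ_min=√(67600/25877569)=(260/5087) → κ = 190.7625
bound on ‖Δx‖/‖x‖: κ·ε = 190.7625·1/940 = 0.2029


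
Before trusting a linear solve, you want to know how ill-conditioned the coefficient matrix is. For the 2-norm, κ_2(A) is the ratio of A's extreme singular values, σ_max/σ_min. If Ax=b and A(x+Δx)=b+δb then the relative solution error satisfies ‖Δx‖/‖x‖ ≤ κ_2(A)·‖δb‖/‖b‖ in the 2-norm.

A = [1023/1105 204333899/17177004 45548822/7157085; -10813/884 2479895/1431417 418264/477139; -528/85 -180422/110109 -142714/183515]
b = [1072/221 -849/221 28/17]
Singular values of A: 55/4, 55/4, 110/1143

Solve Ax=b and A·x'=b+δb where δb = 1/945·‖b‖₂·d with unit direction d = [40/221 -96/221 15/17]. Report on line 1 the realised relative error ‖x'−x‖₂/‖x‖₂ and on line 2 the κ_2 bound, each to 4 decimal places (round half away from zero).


0.0017
0.1512

σ_max = 55/4, σ_min = 110/1143
condition number: (55/4) ÷ (110/1143) = 142.8750
worst-case relative error ≤ 142.8750 × 1/945 = 0.1512
solve Ax = b  →  x = [0.2182 -19.3027 36.8107]
2-norm of b is 6.4031; of x, 41.5652
δb = ε·‖b‖·d = [0.0012 -0.0029 0.0060]; solving A·Δx = δb gives ‖Δx‖ = 0.0704
relative error = 0.0017
realised/bound (from unrounded values) ≈ 0.0112


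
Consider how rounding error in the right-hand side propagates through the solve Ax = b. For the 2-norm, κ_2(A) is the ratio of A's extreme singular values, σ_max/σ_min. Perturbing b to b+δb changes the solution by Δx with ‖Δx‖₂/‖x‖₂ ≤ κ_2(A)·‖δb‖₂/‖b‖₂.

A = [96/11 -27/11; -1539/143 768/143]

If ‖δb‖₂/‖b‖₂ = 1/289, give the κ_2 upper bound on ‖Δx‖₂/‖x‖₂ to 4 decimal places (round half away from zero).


M = AᵀA = [3926025/20449 -1620000/20449; -1620000/20449 713025/20449]. tr(M)=27450/121, det(M)=50625/121
λ_max, λ_min = (27450/121 ± √729000000/14641)/2 = 225, 225/121
σ_max=√225=15, σ_min=√(225/121)=(15/11) → κ = 11.0000
κ_2(A)·‖δb‖/‖b‖ = 0.0381

0.0381


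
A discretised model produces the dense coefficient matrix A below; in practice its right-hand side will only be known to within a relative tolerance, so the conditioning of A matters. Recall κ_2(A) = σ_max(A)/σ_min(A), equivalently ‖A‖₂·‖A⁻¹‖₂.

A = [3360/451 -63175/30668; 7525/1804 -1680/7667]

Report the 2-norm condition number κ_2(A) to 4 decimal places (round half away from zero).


M = AᵀA = [237259225/3254416 -3307500/203401; -3307500/203401 13966225/3254416]. tr(M)=74725/968, det(M)=1500625/30976
eigenvalues of AᵀA: λ = (tr ± √(tr²−4·det))/2 = 1225/16, 1225/1936
σ_max=√(1225/16)=(35/4), σ_min=√(1225/1936)=(35/44) → κ = 11.0000

11.0000


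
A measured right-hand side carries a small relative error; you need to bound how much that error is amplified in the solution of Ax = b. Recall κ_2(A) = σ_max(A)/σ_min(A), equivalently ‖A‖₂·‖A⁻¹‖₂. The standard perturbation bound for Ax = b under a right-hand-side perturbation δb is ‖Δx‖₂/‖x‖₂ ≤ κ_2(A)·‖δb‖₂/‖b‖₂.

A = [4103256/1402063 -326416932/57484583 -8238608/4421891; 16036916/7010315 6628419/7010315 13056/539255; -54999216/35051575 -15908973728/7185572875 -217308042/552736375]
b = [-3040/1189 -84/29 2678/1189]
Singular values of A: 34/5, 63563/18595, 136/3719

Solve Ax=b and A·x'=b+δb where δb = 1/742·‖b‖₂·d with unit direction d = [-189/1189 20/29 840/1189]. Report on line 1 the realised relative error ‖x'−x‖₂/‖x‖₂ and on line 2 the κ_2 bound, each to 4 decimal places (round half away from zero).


0.1366
0.2506

σ_max = 34/5, σ_min = 136/3719
κ_2(A) = (34/5) / (136/3719) = 185.9500
worst-case relative error ≤ 185.9500 × 1/742 = 0.2506
solve Ax = b  →  x = [-1.1888 -0.1894 0.0824]
2-norm of b is 4.4721; of x, 1.2066
re-solving with b+δb shifts x by Δx of norm 0.1648
realised ‖Δx‖/‖x‖ = 0.1366
realised/bound (from unrounded values) ≈ 0.5451


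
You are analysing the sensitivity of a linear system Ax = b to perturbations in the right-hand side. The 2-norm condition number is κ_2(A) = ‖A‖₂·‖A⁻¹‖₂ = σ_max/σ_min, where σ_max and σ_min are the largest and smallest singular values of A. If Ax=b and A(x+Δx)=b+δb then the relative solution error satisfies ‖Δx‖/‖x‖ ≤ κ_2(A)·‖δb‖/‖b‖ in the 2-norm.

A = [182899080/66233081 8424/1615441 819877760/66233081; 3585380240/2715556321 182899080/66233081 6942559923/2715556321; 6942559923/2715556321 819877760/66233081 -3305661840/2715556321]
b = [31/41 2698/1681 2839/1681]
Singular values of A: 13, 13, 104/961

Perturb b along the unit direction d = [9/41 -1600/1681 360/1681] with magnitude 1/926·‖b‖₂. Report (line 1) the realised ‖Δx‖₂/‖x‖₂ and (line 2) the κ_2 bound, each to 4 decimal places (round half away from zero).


from the listed singular values, σ₁ = 13, σ_n = 104/961
condition number: 13 ÷ (104/961) = 120.1250
perturbation bound = 120.1250·1/926 = 0.1297
solve Ax = b  →  x = [8.8450 -1.8783 -1.9113]
‖b‖₂ = 2.4495 and ‖x‖₂ = 9.2420
Δx = A⁻¹·δb where δb = 1/926·2.4495·d; ‖Δx‖ = 0.0244
relative error = 0.0026
so the bound overstates the realised error by a factor of ≈ 49.0493 (computed from the unrounded values)

0.0026
0.1297


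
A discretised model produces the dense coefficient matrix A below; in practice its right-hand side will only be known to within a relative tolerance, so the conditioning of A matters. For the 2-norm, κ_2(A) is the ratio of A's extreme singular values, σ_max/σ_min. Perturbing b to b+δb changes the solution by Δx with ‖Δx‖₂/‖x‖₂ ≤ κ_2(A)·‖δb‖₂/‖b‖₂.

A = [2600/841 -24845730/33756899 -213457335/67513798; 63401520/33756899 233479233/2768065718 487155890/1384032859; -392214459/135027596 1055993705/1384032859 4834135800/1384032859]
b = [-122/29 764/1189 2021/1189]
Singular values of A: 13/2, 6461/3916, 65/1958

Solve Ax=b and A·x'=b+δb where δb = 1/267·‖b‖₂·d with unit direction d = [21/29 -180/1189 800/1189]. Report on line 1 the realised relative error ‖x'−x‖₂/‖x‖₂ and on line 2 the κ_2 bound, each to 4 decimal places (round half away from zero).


σ_max = 13/2, σ_min = 65/1958
κ_2(A) = (13/2) / (65/1958) = 195.8000
bound on ‖Δx‖/‖x‖: κ·ε = 195.8000·1/267 = 0.7333
solve Ax = b  →  x = [0.0145 58.9663 -12.3822]
‖b‖₂ = 4.5826 and ‖x‖₂ = 60.2523
re-solving with b+δb shifts x by Δx of norm 0.5170
dividing the unrounded norms, ‖Δx‖/‖x‖ = 0.0086
realised/bound (from unrounded values) ≈ 0.0117

0.0086
0.7333


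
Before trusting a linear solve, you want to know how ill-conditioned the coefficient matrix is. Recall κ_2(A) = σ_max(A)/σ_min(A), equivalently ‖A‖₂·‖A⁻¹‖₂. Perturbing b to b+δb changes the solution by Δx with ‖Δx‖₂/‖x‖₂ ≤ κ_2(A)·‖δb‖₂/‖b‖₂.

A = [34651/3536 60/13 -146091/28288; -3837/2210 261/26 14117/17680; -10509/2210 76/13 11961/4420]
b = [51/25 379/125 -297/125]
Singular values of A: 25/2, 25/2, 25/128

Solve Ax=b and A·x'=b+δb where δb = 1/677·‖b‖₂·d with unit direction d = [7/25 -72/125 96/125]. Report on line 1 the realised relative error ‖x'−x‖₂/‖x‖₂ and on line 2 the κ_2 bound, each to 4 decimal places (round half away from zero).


0.0021
0.0945

from the listed singular values, σ₁ = 25/2, σ_n = 25/128
condition number: (25/2) ÷ (25/128) = 64.0000
κ_2(A)·‖δb‖/‖b‖ = 0.0945
solve Ax = b  →  x = [-7.0599 0.1662 -13.6427]
‖b‖₂ = 4.3589 and ‖x‖₂ = 15.3621
re-solving with b+δb shifts x by Δx of norm 0.0330
dividing the unrounded norms, ‖Δx‖/‖x‖ = 0.0021
so the bound overstates the realised error by a factor of ≈ 44.0538 (computed from the unrounded values)


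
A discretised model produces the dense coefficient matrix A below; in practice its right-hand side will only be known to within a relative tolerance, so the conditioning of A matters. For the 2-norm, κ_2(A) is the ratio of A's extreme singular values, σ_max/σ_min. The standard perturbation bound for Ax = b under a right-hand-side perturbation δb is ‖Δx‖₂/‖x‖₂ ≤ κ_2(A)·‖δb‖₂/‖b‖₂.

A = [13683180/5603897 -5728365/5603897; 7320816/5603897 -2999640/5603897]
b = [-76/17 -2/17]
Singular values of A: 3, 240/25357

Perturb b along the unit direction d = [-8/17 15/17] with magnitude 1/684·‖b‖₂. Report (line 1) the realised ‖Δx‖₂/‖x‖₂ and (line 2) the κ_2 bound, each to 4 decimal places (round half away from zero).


from the listed singular values, σ₁ = 3, σ_n = 240/25357
κ = σ_max/σ_min = 3/(240/25357) = 316.9625
worst-case relative error ≤ 316.9625 × 1/684 = 0.4634
solve Ax = b  →  x = [80.0417 195.5667]
2-norm of b is 4.4721; of x, 211.3125
Δx = A⁻¹·δb where δb = 1/684·4.4721·d; ‖Δx‖ = 0.6908
dividing the unrounded norms, ‖Δx‖/‖x‖ = 0.0033
tightness: 0.0033 against a bound of 0.4634 (unrounded ratio ≈ 0.0071)

0.0033
0.4634


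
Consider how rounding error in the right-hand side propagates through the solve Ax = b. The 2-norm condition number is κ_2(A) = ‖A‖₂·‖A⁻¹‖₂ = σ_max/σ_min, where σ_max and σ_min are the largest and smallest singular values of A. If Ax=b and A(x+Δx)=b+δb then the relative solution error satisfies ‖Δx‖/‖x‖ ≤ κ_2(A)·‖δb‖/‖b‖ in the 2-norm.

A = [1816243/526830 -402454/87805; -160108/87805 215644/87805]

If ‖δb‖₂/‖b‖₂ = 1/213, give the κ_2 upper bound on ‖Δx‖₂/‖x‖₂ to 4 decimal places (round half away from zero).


AᵀA = [14607554377/960380100 -1623031553/80031675; -1623031553/80031675 721354868/26677225]; tr = 1623053185/38415204, det = 114244/9603801
solving λ² − 1623053185/38415204·λ + 114244/9603801 = 0 gives λ = 169/4, 2704/9603801
σ_max=√(169/4)=(13/2), σ_min=√(2704/9603801)=(52/3099) → κ = 387.3750
κ_2(A)·‖δb‖/‖b‖ = 1.8187

1.8187


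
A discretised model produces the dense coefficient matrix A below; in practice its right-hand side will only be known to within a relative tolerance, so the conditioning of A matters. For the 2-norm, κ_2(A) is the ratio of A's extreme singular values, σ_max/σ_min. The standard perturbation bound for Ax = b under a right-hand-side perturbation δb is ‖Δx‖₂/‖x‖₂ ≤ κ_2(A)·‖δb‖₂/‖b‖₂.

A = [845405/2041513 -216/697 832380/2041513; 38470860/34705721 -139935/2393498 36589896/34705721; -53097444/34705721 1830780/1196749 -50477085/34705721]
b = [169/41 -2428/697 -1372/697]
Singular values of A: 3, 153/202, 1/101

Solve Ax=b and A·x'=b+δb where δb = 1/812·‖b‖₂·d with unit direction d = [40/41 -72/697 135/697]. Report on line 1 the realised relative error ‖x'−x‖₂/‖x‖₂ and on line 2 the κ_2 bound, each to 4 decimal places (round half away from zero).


largest singular value 3, smallest 1/101
condition number: 3 ÷ (1/101) = 303.0000
bound on ‖Δx‖/‖x‖: κ·ε = 303.0000·1/812 = 0.3732
solve Ax = b  →  x = [-280.2073 -4.8166 291.0406]
2-norm of b is 5.7446; of x, 404.0347
re-solving with b+δb shifts x by Δx of norm 0.7145
dividing the unrounded norms, ‖Δx‖/‖x‖ = 0.0018
tightness: 0.0018 against a bound of 0.3732 (unrounded ratio ≈ 0.0047)

0.0018
0.3732


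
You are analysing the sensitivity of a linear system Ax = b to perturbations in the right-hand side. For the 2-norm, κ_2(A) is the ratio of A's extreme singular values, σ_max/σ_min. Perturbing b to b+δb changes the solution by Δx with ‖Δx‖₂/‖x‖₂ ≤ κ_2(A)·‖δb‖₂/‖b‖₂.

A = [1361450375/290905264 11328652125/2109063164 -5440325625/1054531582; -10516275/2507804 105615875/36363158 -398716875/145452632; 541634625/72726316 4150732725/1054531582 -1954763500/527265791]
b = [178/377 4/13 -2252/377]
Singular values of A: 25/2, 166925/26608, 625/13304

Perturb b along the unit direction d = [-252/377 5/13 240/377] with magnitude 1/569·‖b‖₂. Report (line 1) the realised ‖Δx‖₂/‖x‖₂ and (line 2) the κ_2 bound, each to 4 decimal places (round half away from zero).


0.0026
0.4676

largest singular value 25/2, smallest 625/13304
condition number: (25/2) ÷ (625/13304) = 266.0800
worst-case relative error ≤ 266.0800 × 1/569 = 0.4676
solve Ax = b  →  x = [-0.4515 -58.7297 -61.6490]
‖b‖₂ = 6.0000 and ‖x‖₂ = 85.1468
re-solving with b+δb shifts x by Δx of norm 0.2245
relative error = 0.0026
tightness: 0.0026 against a bound of 0.4676 (unrounded ratio ≈ 0.0056)


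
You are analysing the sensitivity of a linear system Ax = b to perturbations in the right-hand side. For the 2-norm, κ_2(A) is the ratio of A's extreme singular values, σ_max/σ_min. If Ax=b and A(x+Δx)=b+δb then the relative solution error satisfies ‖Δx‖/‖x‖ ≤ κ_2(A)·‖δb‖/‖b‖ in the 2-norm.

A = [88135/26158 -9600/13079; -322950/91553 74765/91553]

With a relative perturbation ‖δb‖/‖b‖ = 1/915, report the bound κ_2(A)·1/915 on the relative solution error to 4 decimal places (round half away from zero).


0.1683

M = AᵀA = [948642025/39866596 -53358750/9966649; -53358750/9966649 12016225/9966649]. tr(M)=592925/23716, det(M)=625/23716
λ_max, λ_min = (592925/23716 ± √351500765625/562448656)/2 = 25, 25/23716
so κ_2 = √(25 / (25/23716)) = 154.0000
worst-case relative error ≤ 154.0000 × 1/915 = 0.1683


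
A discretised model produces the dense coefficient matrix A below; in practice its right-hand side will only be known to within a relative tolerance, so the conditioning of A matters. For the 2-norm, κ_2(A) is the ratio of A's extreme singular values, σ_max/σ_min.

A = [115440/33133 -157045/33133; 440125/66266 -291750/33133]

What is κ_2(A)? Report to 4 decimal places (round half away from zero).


AᵀA = [854725225/15194404 -284887575/3798601; -284887575/3798601 379865725/3798601]; tr = 2374188125/15194404, det = 9765625/15194404
solving λ² − 2374188125/15194404·λ + 9765625/15194404 = 0 gives λ = 625/4, 15625/3798601
κ = σ_max/σ_min = (25/2)/(125/1949) = 194.9000

194.9000


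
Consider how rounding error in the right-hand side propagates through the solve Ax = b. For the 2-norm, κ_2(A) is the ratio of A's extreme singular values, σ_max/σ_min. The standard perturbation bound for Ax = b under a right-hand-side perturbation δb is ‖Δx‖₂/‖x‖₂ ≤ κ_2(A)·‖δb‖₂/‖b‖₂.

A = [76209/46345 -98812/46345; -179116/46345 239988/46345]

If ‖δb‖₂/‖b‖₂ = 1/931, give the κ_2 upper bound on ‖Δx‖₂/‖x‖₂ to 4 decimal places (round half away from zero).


0.1915

M = AᵀA = [224203273/12709225 -298911564/12709225; -298911564/12709225 398568352/12709225]. tr(M)=24910865/508369, det(M)=38416/508369
char-poly roots: 49 and 784/508369
σ_max=√49=7, σ_min=√(784/508369)=(28/713) → κ = 178.2500
bound on ‖Δx‖/‖x‖: κ·ε = 178.2500·1/931 = 0.1915


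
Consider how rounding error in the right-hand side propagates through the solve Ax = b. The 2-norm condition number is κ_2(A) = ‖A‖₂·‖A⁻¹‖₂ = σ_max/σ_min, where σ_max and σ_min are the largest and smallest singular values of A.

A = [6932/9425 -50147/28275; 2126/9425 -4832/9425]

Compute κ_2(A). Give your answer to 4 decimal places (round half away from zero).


AᵀA = [84116/142129 -605500/426387; -605500/426387 4359769/1279161]; tr = 30277/7569, det = 4/7569
eigenvalues of AᵀA: λ = (tr ± √(tr²−4·det))/2 = 4, 1/7569
σ_max=√4=2, σ_min=√(1/7569)=(1/87) → κ = 174.0000

174.0000


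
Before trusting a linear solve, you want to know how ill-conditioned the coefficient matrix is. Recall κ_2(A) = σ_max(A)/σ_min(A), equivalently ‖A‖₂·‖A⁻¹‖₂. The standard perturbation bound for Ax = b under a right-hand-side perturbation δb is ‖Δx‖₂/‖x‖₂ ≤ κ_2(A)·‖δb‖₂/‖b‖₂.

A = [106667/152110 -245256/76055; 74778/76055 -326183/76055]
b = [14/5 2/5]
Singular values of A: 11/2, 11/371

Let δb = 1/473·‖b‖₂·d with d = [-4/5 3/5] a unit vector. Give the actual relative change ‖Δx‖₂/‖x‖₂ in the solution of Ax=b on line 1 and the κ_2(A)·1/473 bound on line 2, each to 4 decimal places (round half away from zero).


0.0030
0.3922

largest singular value 11/2, smallest 11/371
κ = σ_max/σ_min = (11/2)/(11/371) = 185.5000
perturbation bound = 185.5000·1/473 = 0.3922
solve Ax = b  →  x = [-65.7295 -15.1619]
‖b‖ = 2.8284, ‖x‖ = 67.4555
δb = ε·‖b‖·d = [-0.0048 0.0036]; solving A·Δx = δb gives ‖Δx‖ = 0.2017
relative error = 0.0030
realised/bound (from unrounded values) ≈ 0.0076


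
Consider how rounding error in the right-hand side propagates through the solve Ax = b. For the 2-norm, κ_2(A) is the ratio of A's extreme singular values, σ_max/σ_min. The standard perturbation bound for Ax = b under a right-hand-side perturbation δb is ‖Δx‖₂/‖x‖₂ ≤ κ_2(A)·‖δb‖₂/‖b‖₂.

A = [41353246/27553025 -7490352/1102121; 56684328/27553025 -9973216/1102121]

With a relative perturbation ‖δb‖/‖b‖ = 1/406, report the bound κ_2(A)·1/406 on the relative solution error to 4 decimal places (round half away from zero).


0.8276

M = AᵀA = [196928159821924/30366767466025 -175015083168288/6073353493205; -175015083168288/6073353493205 155570410466560/1214670698641]. tr(M)=2430808103204/18064704025, det(M)=2897022976/18064704025
eigenvalues of AᵀA: λ = (tr ± √(tr²−4·det))/2 = 3364/25, 861184/722588161
so κ_2 = √((3364/25) / (861184/722588161)) = 336.0125
worst-case relative error ≤ 336.0125 × 1/406 = 0.8276


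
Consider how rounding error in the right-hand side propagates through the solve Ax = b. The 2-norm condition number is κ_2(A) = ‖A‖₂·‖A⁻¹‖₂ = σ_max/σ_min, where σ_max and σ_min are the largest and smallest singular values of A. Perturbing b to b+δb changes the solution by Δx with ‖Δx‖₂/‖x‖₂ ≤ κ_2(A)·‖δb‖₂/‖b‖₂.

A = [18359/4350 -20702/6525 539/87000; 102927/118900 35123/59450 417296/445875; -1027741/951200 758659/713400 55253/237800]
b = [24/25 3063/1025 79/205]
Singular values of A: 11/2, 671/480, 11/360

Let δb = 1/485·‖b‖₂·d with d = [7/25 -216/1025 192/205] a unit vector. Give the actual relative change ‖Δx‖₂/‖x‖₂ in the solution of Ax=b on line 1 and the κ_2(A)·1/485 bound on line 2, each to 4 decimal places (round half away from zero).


0.0991
0.3711

largest singular value 11/2, smallest 11/360
κ = σ_max/σ_min = (11/2)/(11/360) = 180.0000
perturbation bound = 180.0000·1/485 = 0.3711
solve Ax = b  →  x = [1.0779 1.1341 1.4800]
2-norm of b is 3.1623; of x, 2.1537
with δb = [0.0018 -0.0014 0.0061], A·Δx = δb → ‖Δx‖ = 0.2134
dividing the unrounded norms, ‖Δx‖/‖x‖ = 0.0991
realised/bound (from unrounded values) ≈ 0.2670


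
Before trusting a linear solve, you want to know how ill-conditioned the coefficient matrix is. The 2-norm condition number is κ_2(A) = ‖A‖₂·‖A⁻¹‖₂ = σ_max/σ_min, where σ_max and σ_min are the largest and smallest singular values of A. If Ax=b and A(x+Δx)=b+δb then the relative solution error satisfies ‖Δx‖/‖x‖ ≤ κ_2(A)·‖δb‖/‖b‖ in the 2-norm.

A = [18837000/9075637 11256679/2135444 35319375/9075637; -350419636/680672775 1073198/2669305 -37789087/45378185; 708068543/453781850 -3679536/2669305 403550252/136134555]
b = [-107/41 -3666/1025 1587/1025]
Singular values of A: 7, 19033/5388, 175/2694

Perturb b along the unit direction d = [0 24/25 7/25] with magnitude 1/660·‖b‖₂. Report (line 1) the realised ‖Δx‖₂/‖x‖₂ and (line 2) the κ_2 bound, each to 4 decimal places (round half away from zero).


σ_max = 7, σ_min = 175/2694
κ = σ_max/σ_min = 7/(175/2694) = 107.7600
κ_2(A)·‖δb‖/‖b‖ = 0.1633
solve Ax = b  →  x = [40.9278 -0.8120 -21.3989]
2-norm of b is 4.6904; of x, 46.1915
δb = ε·‖b‖·d = [0.0000 0.0068 0.0020]; solving A·Δx = δb gives ‖Δx‖ = 0.1094
realised ‖Δx‖/‖x‖ = 0.0024
so the bound overstates the realised error by a factor of ≈ 68.9365 (computed from the unrounded values)

0.0024
0.1633


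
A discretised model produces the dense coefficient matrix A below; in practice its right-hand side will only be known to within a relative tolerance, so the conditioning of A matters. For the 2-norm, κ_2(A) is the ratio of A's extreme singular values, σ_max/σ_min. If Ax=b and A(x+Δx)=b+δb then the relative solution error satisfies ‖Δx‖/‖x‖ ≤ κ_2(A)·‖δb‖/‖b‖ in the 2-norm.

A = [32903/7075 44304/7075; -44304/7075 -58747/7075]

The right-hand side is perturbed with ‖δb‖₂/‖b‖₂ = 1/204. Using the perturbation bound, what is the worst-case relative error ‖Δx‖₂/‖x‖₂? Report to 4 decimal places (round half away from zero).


1.3873

form AᵀA = [121818073/2002225 162418464/2002225; 162418464/2002225 216562177/2002225] with trace 13535210/80089 and determinant 28561/80089
char-poly roots: 169 and 169/80089
κ = σ_max/σ_min = 13/(13/283) = 283.0000
worst-case relative error ≤ 283.0000 × 1/204 = 1.3873


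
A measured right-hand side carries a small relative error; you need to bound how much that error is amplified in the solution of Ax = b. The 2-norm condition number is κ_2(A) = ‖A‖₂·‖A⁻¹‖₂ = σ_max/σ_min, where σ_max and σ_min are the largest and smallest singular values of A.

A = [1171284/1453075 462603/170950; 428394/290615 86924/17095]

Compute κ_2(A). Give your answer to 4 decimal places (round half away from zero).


328.2240

AᵀA = [20622635604/7305975625 70697808678/7305975625; 70697808678/7305975625 969579713209/29223902500]; tr = 1683312409/46758244, det = 140625/11689561
char-poly roots: 36 and 15625/46758244
σ_max=√36=6, σ_min=√(15625/46758244)=(125/6838) → κ = 328.2240


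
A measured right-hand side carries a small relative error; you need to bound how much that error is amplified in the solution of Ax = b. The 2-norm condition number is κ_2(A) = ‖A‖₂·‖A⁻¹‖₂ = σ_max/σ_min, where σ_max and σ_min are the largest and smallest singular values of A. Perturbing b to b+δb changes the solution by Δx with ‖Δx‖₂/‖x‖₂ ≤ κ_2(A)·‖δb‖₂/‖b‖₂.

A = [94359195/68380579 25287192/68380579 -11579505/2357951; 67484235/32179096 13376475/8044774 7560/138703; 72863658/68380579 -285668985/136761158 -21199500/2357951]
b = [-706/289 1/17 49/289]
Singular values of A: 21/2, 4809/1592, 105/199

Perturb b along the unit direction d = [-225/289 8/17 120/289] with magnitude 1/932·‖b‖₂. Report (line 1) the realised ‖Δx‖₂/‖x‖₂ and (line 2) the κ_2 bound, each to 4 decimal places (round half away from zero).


0.0013
0.0214

σ_max = 21/2, σ_min = 105/199
κ = σ_max/σ_min = (21/2)/(105/199) = 19.9000
perturbation bound = 19.9000·1/932 = 0.0214
solve Ax = b  →  x = [2.2962 -2.8910 0.9250]
2-norm of b is 2.4495; of x, 3.8061
δb = ε·‖b‖·d = [-0.0020 0.0012 0.0011]; solving A·Δx = δb gives ‖Δx‖ = 0.0050
relative error = 0.0013
realised/bound (from unrounded values) ≈ 0.0613


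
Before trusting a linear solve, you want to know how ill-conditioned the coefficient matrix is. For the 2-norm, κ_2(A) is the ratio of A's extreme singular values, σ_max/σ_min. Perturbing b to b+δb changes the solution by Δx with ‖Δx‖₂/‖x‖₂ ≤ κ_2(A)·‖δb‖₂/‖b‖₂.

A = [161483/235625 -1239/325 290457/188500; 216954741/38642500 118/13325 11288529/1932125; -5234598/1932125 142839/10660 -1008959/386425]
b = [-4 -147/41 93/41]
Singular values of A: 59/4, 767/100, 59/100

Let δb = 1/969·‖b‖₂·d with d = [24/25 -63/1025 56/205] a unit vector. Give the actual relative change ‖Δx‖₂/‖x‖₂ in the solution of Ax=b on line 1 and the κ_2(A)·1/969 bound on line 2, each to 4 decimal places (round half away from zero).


σ_max = 59/4, σ_min = 59/100
κ = σ_max/σ_min = (59/4)/(59/100) = 25.0000
perturbation bound = 25.0000·1/969 = 0.0258
solve Ax = b  →  x = [3.3611 0.0999 -3.8437]
2-norm of b is 5.8310; of x, 5.1070
with δb = [0.0058 -0.0004 0.0016], A·Δx = δb → ‖Δx‖ = 0.0102
dividing the unrounded norms, ‖Δx‖/‖x‖ = 0.0020
so the bound overstates the realised error by a factor of ≈ 12.9186 (computed from the unrounded values)

0.0020
0.0258


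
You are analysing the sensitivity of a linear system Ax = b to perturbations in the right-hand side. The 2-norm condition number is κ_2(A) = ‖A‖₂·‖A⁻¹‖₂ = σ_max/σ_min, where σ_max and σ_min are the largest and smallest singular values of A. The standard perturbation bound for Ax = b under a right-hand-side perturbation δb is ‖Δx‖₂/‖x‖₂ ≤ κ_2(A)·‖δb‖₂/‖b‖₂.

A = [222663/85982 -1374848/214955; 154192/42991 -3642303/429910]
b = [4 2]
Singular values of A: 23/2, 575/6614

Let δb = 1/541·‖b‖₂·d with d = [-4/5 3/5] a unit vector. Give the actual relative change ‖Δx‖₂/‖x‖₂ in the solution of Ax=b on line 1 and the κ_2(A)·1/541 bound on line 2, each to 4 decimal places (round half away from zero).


σ_max = 23/2, σ_min = 575/6614
condition number: (23/2) ÷ (575/6614) = 132.2800
κ_2(A)·‖δb‖/‖b‖ = 0.2445
solve Ax = b  →  x = [-21.1018 -9.1692]
‖b‖ = 4.4721, ‖x‖ = 23.0078
re-solving with b+δb shifts x by Δx of norm 0.0951
relative error = 0.0041
realised/bound (from unrounded values) ≈ 0.0169

0.0041
0.2445


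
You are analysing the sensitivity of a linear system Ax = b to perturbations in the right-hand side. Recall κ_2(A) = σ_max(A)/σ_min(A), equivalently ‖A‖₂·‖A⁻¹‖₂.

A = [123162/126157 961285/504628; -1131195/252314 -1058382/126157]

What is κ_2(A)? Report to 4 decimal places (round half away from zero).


M = AᵀA = [797309721/37871716 747432075/18935858; 747432075/18935858 11211676489/151486864]. tr(M)=49830157/524176, det(M)=257049/2096704
λ_max, λ_min = (49830157/524176 ± √2482909807728025/274760478976)/2 = 1521/16, 169/131044
so κ_2 = √((1521/16) / (169/131044)) = 271.5000

271.5000


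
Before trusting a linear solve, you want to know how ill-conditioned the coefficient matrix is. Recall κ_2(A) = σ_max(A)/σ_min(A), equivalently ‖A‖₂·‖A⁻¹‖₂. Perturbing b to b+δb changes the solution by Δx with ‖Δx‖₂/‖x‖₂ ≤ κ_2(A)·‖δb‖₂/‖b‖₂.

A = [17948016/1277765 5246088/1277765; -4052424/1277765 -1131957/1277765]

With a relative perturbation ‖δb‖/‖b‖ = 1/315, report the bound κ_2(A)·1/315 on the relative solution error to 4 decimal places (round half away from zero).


1.2367

form AᵀA = [201400011072/971257225 58741249896/971257225; 58741249896/971257225 17134304553/971257225] with trace 8741372625/38850289 and determinant 12960000/38850289
eigenvalues of AᵀA: λ = (tr ± √(tr²−4·det))/2 = 225, 57600/38850289
σ_max=√225=15, σ_min=√(57600/38850289)=(240/6233) → κ = 389.5625
worst-case relative error ≤ 389.5625 × 1/315 = 1.2367


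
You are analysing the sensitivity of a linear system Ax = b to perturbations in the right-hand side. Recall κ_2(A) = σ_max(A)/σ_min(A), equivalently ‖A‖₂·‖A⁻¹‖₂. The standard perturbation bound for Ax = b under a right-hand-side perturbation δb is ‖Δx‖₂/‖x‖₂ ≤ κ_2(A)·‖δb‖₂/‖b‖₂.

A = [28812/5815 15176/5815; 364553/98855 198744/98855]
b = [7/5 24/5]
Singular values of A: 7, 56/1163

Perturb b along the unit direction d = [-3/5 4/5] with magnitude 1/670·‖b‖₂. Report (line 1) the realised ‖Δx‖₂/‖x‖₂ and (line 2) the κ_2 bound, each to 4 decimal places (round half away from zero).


σ_max = 7, σ_min = 56/1163
κ = σ_max/σ_min = 7/(56/1163) = 145.3750
bound on ‖Δx‖/‖x‖: κ·ε = 145.3750·1/670 = 0.2170
solve Ax = b  →  x = [-28.8151 55.2426]
2-norm of b is 5.0000; of x, 62.3062
re-solving with b+δb shifts x by Δx of norm 0.1550
dividing the unrounded norms, ‖Δx‖/‖x‖ = 0.0025
tightness: 0.0025 against a bound of 0.2170 (unrounded ratio ≈ 0.0115)

0.0025
0.2170


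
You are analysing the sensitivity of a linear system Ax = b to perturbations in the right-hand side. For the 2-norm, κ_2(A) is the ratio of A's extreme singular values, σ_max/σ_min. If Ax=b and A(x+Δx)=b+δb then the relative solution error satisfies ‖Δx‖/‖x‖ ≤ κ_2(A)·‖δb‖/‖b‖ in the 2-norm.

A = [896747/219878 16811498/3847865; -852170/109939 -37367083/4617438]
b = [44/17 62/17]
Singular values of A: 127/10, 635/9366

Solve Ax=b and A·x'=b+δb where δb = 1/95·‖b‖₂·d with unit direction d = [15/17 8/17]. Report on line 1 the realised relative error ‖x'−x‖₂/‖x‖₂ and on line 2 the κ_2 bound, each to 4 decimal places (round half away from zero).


0.0118
1.9718

from the listed singular values, σ₁ = 127/10, σ_n = 635/9366
κ = σ_max/σ_min = (127/10)/(635/9366) = 187.3200
κ_2(A)·‖δb‖/‖b‖ = 1.9718
solve Ax = b  →  x = [-42.8316 40.5745]
‖b‖ = 4.4721, ‖x‖ = 58.9986
re-solving with b+δb shifts x by Δx of norm 0.6943
dividing the unrounded norms, ‖Δx‖/‖x‖ = 0.0118
realised/bound (from unrounded values) ≈ 0.0060
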